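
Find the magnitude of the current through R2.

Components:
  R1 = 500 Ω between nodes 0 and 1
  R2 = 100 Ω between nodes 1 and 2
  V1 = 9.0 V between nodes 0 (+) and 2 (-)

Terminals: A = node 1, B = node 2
Nodal analysis, taking node 2 as the 0 V reference.
Source V1 fixes V_0 = 9 V.
KCL at each unknown node (sum of currents leaving = 0; resistances in Ω):
  Node 1: (V_1 - 9)/500 + (V_1 - 0)/100 = 0
Collecting terms: 0.012 × V_1 = 0.018  =>  V_1 = 1.5 V
I_R2 = (V_1 - V_2)/R2 = (1.5 - 0)/100 = 0.015 A
|I_R2| = 0.015 A

Final answer: |I_R2| = 0.015 A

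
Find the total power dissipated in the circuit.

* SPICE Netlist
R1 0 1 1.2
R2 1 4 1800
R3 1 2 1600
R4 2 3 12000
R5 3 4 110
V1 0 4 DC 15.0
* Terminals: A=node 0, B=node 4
Nodal analysis, taking node 4 as the 0 V reference.
Source V1 fixes V_0 = 15 V.
KCL at each unknown node (sum of currents leaving = 0; resistances in Ω):
  Node 1: (V_1 - 15)/1.2 + (V_1 - 0)/1800 + (V_1 - V_2)/1600 = 0
  Node 2: (V_2 - V_1)/1600 + (V_2 - V_3)/12000 = 0
  Node 3: (V_3 - V_2)/12000 + (V_3 - 0)/110 = 0
Collecting terms (coefficients in siemens):
  0.8345·V_1 - 0.000625·V_2 = 12.5
  0.0007083·V_2 - 0.000625·V_1 - 0.00008333·V_3 = 0
  0.009174·V_3 - 0.00008333·V_2 = 0
Solving these 3 simultaneous equations (Gaussian elimination) gives:
  V_1 = 14.99 V, V_2 = 13.24 V, V_3 = 0.1203 V
Power in each resistor, P = (ΔV)²/R:
  P_R1 = (15 - 14.99)²/1.2 = 0.0001065 W
  P_R2 = (14.99 - 0)²/1800 = 0.1248 W
  P_R3 = (14.99 - 13.24)²/1600 = 0.001912 W
  P_R4 = (13.24 - 0.1203)²/12000 = 0.01434 W
  P_R5 = (0.1203 - 0)²/110 = 0.0001315 W
P_total = P_R1 + P_R2 + P_R3 + P_R4 + P_R5 = 0.1413 W

Final answer: 0.1413 W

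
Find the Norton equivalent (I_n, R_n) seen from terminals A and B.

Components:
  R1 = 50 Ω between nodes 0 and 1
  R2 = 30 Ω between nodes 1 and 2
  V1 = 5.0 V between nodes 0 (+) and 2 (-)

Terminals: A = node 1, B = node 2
Find the Thévenin equivalent first; then I_n = V_th/R_th and R_n = R_th.
Step 1 — V_th is the open-circuit voltage V_A - V_B (nothing connected across the terminals).
Nodal analysis, taking node 2 as the 0 V reference.
Source V1 fixes V_0 = 5 V.
KCL at each unknown node (sum of currents leaving = 0; resistances in Ω):
  Node 1: (V_1 - 5)/50 + (V_1 - 0)/30 = 0
Collecting terms: 0.05333 × V_1 = 0.1  =>  V_1 = 1.875 V
V_th = V_1 - V_2 = 1.875 - 0 = 1.875 V
Step 2 — R_th: zero the source — replace V1 by a short circuit (node 2 merges into node 0) — and find the resistance seen between A (node 1) and B (node 0).
Reduce the network between node 1 (A) and node 0 (B) by series/parallel combination:
  Rp1 = R1 ‖ R2 (parallel, both between nodes 0 and 1) = 1/(1/50 + 1/30) = 18.75 Ω
R_th = 18.75 Ω
I_n = V_th/R_th = 1.875/18.75 = 0.1 A, and R_n = R_th = 18.75 Ω

Final answer: I_n = 0.1 A, R_n = 18.75 Ω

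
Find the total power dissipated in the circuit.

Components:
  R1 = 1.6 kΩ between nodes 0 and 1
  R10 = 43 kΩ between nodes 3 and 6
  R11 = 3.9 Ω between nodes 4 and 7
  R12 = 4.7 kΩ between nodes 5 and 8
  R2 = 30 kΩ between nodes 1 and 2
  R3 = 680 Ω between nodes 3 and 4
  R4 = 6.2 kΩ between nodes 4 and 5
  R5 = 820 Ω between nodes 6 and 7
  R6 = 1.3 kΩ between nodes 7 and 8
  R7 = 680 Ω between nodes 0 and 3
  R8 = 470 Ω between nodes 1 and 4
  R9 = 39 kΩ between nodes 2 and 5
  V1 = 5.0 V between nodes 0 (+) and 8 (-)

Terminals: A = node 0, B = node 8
Nodal analysis, taking node 8 as the 0 V reference.
Source V1 fixes V_0 = 5 V.
KCL at each unknown node (sum of currents leaving = 0; resistances in Ω):
  Node 1: (V_1 - 5)/1600 + (V_1 - V_2)/30000 + (V_1 - V_4)/470 = 0
  Node 2: (V_2 - V_1)/30000 + (V_2 - V_5)/39000 = 0
  Node 3: (V_3 - V_4)/680 + (V_3 - 5)/680 + (V_3 - V_6)/43000 = 0
  Node 4: (V_4 - V_3)/680 + (V_4 - V_5)/6200 + (V_4 - V_1)/470 + (V_4 - V_7)/3.9 = 0
  Node 5: (V_5 - V_4)/6200 + (V_5 - V_2)/39000 + (V_5 - 0)/4700 = 0
  Node 6: (V_6 - V_7)/820 + (V_6 - V_3)/43000 = 0
  Node 7: (V_7 - V_6)/820 + (V_7 - 0)/1300 + (V_7 - V_4)/3.9 = 0
Collecting terms (coefficients in siemens):
  0.002786·V_1 - 0.00003333·V_2 - 0.002128·V_4 = 0.003125
  0.00005897·V_2 - 0.00003333·V_1 - 0.00002564·V_5 = 0
  0.002964·V_3 - 0.001471·V_4 - 0.00002326·V_6 = 0.007353
  0.2602·V_4 - 0.002128·V_1 - 0.001471·V_3 - 0.0001613·V_5 - 0.2564·V_7 = 0
  0.0003997·V_5 - 0.00002564·V_2 - 0.0001613·V_4 = 0
  0.001243·V_6 - 0.00002326·V_3 - 0.00122·V_7 = 0
  0.2584·V_7 - 0.2564·V_4 - 0.00122·V_6 = 0
Solving these 7 simultaneous equations (Gaussian elimination) gives:
  V_1 = 3.392 V, V_2 = 2.502 V, V_3 = 3.959 V, V_4 = 2.934 V
  V_5 = 1.344 V, V_6 = 2.944 V, V_7 = 2.925 V
Power in each resistor, P = (ΔV)²/R:
  P_R1 = (5 - 3.392)²/1600 = 0.001616 W
  P_R2 = (3.392 - 2.502)²/30000 = 0.00002642 W
  P_R3 = (3.959 - 2.934)²/680 = 0.001545 W
  P_R4 = (2.934 - 1.344)²/6200 = 0.0004074 W
  P_R5 = (2.944 - 2.925)²/820 = 0.0000004564 W
  P_R6 = (2.925 - 0)²/1300 = 0.006581 W
  P_R7 = (5 - 3.959)²/680 = 0.001594 W
  P_R8 = (3.392 - 2.934)²/470 = 0.000447 W
  P_R9 = (2.502 - 1.344)²/39000 = 0.00003435 W
  P_R10 = (3.959 - 2.944)²/43000 = 0.00002393 W
  P_R11 = (2.934 - 2.925)²/3.9 = 0.00001933 W
  P_R12 = (1.344 - 0)²/4700 = 0.0003845 W
P_total = P_R1 + P_R2 + P_R3 + P_R4 + P_R5 + P_R6 + P_R7 + P_R8 + P_R9 + P_R10 + P_R11 + P_R12 = 0.01268 W

Final answer: 0.01268 W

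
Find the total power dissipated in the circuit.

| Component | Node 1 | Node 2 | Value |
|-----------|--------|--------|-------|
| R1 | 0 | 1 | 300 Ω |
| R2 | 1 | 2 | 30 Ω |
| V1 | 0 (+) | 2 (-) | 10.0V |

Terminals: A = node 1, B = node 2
Nodal analysis, taking node 2 as the 0 V reference.
Source V1 fixes V_0 = 10 V.
KCL at each unknown node (sum of currents leaving = 0; resistances in Ω):
  Node 1: (V_1 - 10)/300 + (V_1 - 0)/30 = 0
Collecting terms: 0.03667 × V_1 = 0.03333  =>  V_1 = 0.9091 V
Power in each resistor, P = (ΔV)²/R:
  P_R1 = (10 - 0.9091)²/300 = 0.2755 W
  P_R2 = (0.9091 - 0)²/30 = 0.02755 W
P_total = P_R1 + P_R2 = 0.303 W

Final answer: 0.303 W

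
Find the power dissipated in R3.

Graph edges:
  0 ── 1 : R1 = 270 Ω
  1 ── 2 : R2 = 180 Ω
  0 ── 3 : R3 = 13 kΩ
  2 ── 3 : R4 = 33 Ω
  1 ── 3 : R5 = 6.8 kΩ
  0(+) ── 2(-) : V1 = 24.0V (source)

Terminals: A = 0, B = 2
Nodal analysis, taking node 2 as the 0 V reference.
Source V1 fixes V_0 = 24 V.
KCL at each unknown node (sum of currents leaving = 0; resistances in Ω):
  Node 1: (V_1 - 24)/270 + (V_1 - 0)/180 + (V_1 - V_3)/6800 = 0
  Node 3: (V_3 - 24)/13000 + (V_3 - 0)/33 + (V_3 - V_1)/6800 = 0
Collecting terms (coefficients in siemens):
  0.009406·V_1 - 0.0001471·V_3 = 0.08889
  0.03053·V_3 - 0.0001471·V_1 = 0.001846
Determinant D = (0.009406)(0.03053) - (-0.0001471)(-0.0001471) = 0.0002871
V_1 = [(0.08889)(0.03053) - (-0.0001471)(0.001846)]/D = 9.452 V
V_3 = [(0.009406)(0.001846) - (0.08889)(-0.0001471)]/D = 0.106 V
I_R3 = (V_0 - V_3)/R3 = (24 - 0.106)/13000 = 0.001838 A
P_R3 = I_R3² × R3 = (0.001838)² × 13000 = 0.04392 W

Final answer: 0.04392 W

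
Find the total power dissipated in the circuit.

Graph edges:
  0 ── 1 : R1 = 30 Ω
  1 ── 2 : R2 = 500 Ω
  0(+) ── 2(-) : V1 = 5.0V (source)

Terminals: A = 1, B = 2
Nodal analysis, taking node 2 as the 0 V reference.
Source V1 fixes V_0 = 5 V.
KCL at each unknown node (sum of currents leaving = 0; resistances in Ω):
  Node 1: (V_1 - 5)/30 + (V_1 - 0)/500 = 0
Collecting terms: 0.03533 × V_1 = 0.1667  =>  V_1 = 4.717 V
Power in each resistor, P = (ΔV)²/R:
  P_R1 = (5 - 4.717)²/30 = 0.00267 W
  P_R2 = (4.717 - 0)²/500 = 0.0445 W
P_total = P_R1 + P_R2 = 0.04717 W

Final answer: 0.04717 W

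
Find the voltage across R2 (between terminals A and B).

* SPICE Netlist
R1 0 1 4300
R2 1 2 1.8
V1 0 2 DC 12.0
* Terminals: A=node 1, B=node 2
R1 and R2 are in series across V1 (node 0 → node 1 → node 2), and the output A–B is taken across R2, so this is a voltage divider.
Series current: I = V1/(R1 + R2) = 12/(4300 + 1.8) = 12/4302 = 0.00279 A
V_R2 = I × R2 = V1 × R2/(R1 + R2) = 12 × 1.8/4302 = 0.005021 V

Final answer: 0.005021 V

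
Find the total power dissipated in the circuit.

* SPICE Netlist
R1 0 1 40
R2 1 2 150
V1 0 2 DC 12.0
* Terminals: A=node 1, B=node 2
Nodal analysis, taking node 2 as the 0 V reference.
Source V1 fixes V_0 = 12 V.
KCL at each unknown node (sum of currents leaving = 0; resistances in Ω):
  Node 1: (V_1 - 12)/40 + (V_1 - 0)/150 = 0
Collecting terms: 0.03167 × V_1 = 0.3  =>  V_1 = 9.474 V
Power in each resistor, P = (ΔV)²/R:
  P_R1 = (12 - 9.474)²/40 = 0.1596 W
  P_R2 = (9.474 - 0)²/150 = 0.5983 W
P_total = P_R1 + P_R2 = 0.7579 W

Final answer: 0.7579 W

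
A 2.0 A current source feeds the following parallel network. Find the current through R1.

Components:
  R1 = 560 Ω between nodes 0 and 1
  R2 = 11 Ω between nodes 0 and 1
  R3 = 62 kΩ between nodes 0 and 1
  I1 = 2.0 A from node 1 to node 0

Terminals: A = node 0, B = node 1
All resistors sit directly between nodes 0 and 1, so they are in parallel and share one voltage V; the full source current 2 A splits among them.
1/R_par = 1/560 + 1/11 + 1/62000 = 0.09271 S  =>  R_par = 10.79 Ω
V = I × R_par = 2 × 10.79 = 21.57 V
I_R1 = V/R1 = 21.57/560 = 0.03852 A

Final answer: 0.03852 A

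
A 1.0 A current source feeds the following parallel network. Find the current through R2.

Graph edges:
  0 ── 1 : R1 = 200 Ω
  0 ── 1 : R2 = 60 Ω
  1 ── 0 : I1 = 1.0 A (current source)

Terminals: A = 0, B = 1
All resistors sit directly between nodes 0 and 1, so they are in parallel and share one voltage V; the full source current 1 A splits among them.
1/R_par = 1/200 + 1/60 = 0.02167 S  =>  R_par = 46.15 Ω
V = I × R_par = 1 × 46.15 = 46.15 V
I_R2 = V/R2 = 46.15/60 = 0.7692 A

Final answer: 0.7692 A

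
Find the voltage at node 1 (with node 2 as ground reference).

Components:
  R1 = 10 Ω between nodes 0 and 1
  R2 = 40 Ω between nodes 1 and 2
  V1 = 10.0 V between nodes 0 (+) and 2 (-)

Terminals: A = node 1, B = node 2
Nodal analysis, taking node 2 as the 0 V reference.
Source V1 fixes V_0 = 10 V.
KCL at each unknown node (sum of currents leaving = 0; resistances in Ω):
  Node 1: (V_1 - 10)/10 + (V_1 - 0)/40 = 0
Collecting terms: 0.125 × V_1 = 1  =>  V_1 = 8 V
The requested potential is V_1 = 8 V.

Final answer: V_1 = 8 V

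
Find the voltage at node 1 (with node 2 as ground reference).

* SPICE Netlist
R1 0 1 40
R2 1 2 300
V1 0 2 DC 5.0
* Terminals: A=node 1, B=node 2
Nodal analysis, taking node 2 as the 0 V reference.
Source V1 fixes V_0 = 5 V.
KCL at each unknown node (sum of currents leaving = 0; resistances in Ω):
  Node 1: (V_1 - 5)/40 + (V_1 - 0)/300 = 0
Collecting terms: 0.02833 × V_1 = 0.125  =>  V_1 = 4.412 V
The requested potential is V_1 = 4.412 V.

Final answer: V_1 = 4.412 V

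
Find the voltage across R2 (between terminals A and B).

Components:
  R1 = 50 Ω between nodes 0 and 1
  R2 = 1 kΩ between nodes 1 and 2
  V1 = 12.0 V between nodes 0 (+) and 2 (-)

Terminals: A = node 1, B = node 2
R1 and R2 are in series across V1 (node 0 → node 1 → node 2), and the output A–B is taken across R2, so this is a voltage divider.
Series current: I = V1/(R1 + R2) = 12/(50 + 1000) = 12/1050 = 0.01143 A
V_R2 = I × R2 = V1 × R2/(R1 + R2) = 12 × 1000/1050 = 11.43 V

Final answer: 11.43 V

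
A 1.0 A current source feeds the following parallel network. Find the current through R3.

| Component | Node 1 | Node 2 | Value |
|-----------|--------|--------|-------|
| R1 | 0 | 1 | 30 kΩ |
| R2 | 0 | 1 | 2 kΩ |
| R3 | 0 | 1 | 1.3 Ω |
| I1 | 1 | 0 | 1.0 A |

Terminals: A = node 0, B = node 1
All resistors sit directly between nodes 0 and 1, so they are in parallel and share one voltage V; the full source current 1 A splits among them.
1/R_par = 1/30000 + 1/2000 + 1/1.3 = 0.7698 S  =>  R_par = 1.299 Ω
V = I × R_par = 1 × 1.299 = 1.299 V
I_R3 = V/R3 = 1.299/1.3 = 0.9993 A

Final answer: 0.9993 A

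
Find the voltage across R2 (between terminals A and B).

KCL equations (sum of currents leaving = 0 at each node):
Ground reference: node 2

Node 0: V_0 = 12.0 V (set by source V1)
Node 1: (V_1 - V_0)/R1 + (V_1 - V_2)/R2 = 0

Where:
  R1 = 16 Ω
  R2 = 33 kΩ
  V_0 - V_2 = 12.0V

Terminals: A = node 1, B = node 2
R1 and R2 are in series across V1 (node 0 → node 1 → node 2), and the output A–B is taken across R2, so this is a voltage divider.
Series current: I = V1/(R1 + R2) = 12/(16 + 33000) = 12/33020 = 0.0003635 A
V_R2 = I × R2 = V1 × R2/(R1 + R2) = 12 × 33000/33020 = 11.99 V

Final answer: 11.99 V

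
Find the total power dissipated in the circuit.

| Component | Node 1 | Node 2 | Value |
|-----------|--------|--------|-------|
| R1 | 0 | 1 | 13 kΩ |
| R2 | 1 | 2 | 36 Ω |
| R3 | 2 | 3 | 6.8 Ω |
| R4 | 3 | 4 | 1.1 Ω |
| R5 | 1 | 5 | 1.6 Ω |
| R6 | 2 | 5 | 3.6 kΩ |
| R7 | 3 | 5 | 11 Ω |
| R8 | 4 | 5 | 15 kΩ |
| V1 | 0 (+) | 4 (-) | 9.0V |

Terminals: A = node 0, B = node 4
Nodal analysis, taking node 4 as the 0 V reference.
Source V1 fixes V_0 = 9 V.
KCL at each unknown node (sum of currents leaving = 0; resistances in Ω):
  Node 1: (V_1 - 9)/13000 + (V_1 - V_2)/36 + (V_1 - V_5)/1.6 = 0
  Node 2: (V_2 - V_1)/36 + (V_2 - V_3)/6.8 + (V_2 - V_5)/3600 = 0
  Node 3: (V_3 - V_2)/6.8 + (V_3 - 0)/1.1 + (V_3 - V_5)/11 = 0
  Node 5: (V_5 - V_1)/1.6 + (V_5 - V_2)/3600 + (V_5 - V_3)/11 + (V_5 - 0)/15000 = 0
Collecting terms (coefficients in siemens):
  0.6529·V_1 - 0.02778·V_2 - 0.625·V_5 = 0.0006923
  0.1751·V_2 - 0.02778·V_1 - 0.1471·V_3 - 0.0002778·V_5 = 0
  1.147·V_3 - 0.1471·V_2 - 0.09091·V_5 = 0
  0.7163·V_5 - 0.625·V_1 - 0.0002778·V_2 - 0.09091·V_3 = 0
Solving these 4 simultaneous equations (Gaussian elimination) gives:
  V_1 = 0.007481 V, V_2 = 0.001836 V, V_3 = 0.0007604 V, V_5 = 0.006625 V
Power in each resistor, P = (ΔV)²/R:
  P_R1 = (9 - 0.007481)²/13000 = 0.00622 W
  P_R2 = (0.007481 - 0.001836)²/36 = 0.0000008852 W
  P_R3 = (0.001836 - 0.0007604)²/6.8 = 0.0000001701 W
  P_R4 = (0.0007604 - 0)²/1.1 = 0.0000005257 W
  P_R5 = (0.007481 - 0.006625)²/1.6 = 0.0000004578 W
  P_R6 = (0.001836 - 0.006625)²/3600 = 0.000000006371 W
  P_R7 = (0.0007604 - 0.006625)²/11 = 0.000003127 W
  P_R8 = (0 - 0.006625)²/15000 = 0.000000002926 W
P_total = P_R1 + P_R2 + P_R3 + P_R4 + P_R5 + P_R6 + P_R7 + P_R8 = 0.006226 W

Final answer: 0.006226 W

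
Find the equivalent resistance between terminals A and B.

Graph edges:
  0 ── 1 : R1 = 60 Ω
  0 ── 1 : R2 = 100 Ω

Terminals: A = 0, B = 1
Reduce the network between node 0 (A) and node 1 (B) by series/parallel combination:
  Rp1 = R1 ‖ R2 (parallel, both between nodes 0 and 1) = 1/(1/60 + 1/100) = 37.5 Ω
R_eq = 37.5 Ω

Final answer: 37.5 Ω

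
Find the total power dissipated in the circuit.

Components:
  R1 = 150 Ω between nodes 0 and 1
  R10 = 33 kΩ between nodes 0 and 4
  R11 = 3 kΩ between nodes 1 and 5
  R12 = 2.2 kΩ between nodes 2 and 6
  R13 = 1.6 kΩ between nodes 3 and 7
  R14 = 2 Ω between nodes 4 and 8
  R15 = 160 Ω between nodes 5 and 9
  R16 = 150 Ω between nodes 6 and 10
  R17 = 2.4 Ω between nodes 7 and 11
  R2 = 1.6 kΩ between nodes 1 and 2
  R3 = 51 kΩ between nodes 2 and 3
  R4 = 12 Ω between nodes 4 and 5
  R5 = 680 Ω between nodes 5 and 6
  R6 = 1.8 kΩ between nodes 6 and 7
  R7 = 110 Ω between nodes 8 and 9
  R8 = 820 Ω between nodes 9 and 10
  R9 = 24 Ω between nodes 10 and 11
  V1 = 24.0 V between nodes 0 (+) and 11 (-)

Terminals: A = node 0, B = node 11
Nodal analysis, taking node 11 as the 0 V reference.
Source V1 fixes V_0 = 24 V.
KCL at each unknown node (sum of currents leaving = 0; resistances in Ω):
  Node 1: (V_1 - 24)/150 + (V_1 - V_2)/1600 + (V_1 - V_5)/3000 = 0
  Node 2: (V_2 - V_1)/1600 + (V_2 - V_3)/51000 + (V_2 - V_6)/2200 = 0
  Node 3: (V_3 - V_2)/51000 + (V_3 - V_7)/1600 = 0
  Node 4: (V_4 - V_5)/12 + (V_4 - 24)/33000 + (V_4 - V_8)/2 = 0
  Node 5: (V_5 - V_4)/12 + (V_5 - V_6)/680 + (V_5 - V_1)/3000 + (V_5 - V_9)/160 = 0
  Node 6: (V_6 - V_5)/680 + (V_6 - V_7)/1800 + (V_6 - V_2)/2200 + (V_6 - V_10)/150 = 0
  Node 7: (V_7 - V_6)/1800 + (V_7 - V_3)/1600 + (V_7 - 0)/2.4 = 0
  Node 8: (V_8 - V_9)/110 + (V_8 - V_4)/2 = 0
  Node 9: (V_9 - V_8)/110 + (V_9 - V_10)/820 + (V_9 - V_5)/160 = 0
  Node 10: (V_10 - V_9)/820 + (V_10 - 0)/24 + (V_10 - V_6)/150 = 0
Collecting terms (coefficients in siemens):
  0.007625·V_1 - 0.000625·V_2 - 0.0003333·V_5 = 0.16
  0.001099·V_2 - 0.000625·V_1 - 0.00001961·V_3 - 0.0004545·V_6 = 0
  0.0006446·V_3 - 0.00001961·V_2 - 0.000625·V_7 = 0
  0.5834·V_4 - 0.08333·V_5 - 0.5·V_8 = 0.0007273
  0.09139·V_5 - 0.0003333·V_1 - 0.08333·V_4 - 0.001471·V_6 - 0.00625·V_9 = 0
  0.009147·V_6 - 0.0004545·V_2 - 0.001471·V_5 - 0.0005556·V_7 - 0.006667·V_10 = 0
  0.4178·V_7 - 0.000625·V_3 - 0.0005556·V_6 = 0
  0.5091·V_8 - 0.5·V_4 - 0.009091·V_9 = 0
  0.01656·V_9 - 0.00625·V_5 - 0.009091·V_8 - 0.00122·V_10 = 0
  0.04955·V_10 - 0.006667·V_6 - 0.00122·V_9 = 0
Solving these 10 simultaneous equations (Gaussian elimination) gives:
  V_1 = 22.22 V, V_2 = 13.24 V, V_3 = 0.405 V, V_4 = 3.546 V
  V_5 = 3.564 V, V_6 = 1.43 V, V_7 = 0.002508 V, V_8 = 3.542 V
  V_9 = 3.31 V, V_10 = 0.2739 V
Power in each resistor, P = (ΔV)²/R:
  P_R1 = (24 - 22.22)²/150 = 0.02102 W
  P_R2 = (22.22 - 13.24)²/1600 = 0.05049 W
  P_R3 = (13.24 - 0.405)²/51000 = 0.003228 W
  P_R4 = (3.546 - 3.564)²/12 = 0.00002672 W
  P_R5 = (3.564 - 1.43)²/680 = 0.006695 W
  P_R6 = (1.43 - 0.002508)²/1800 = 0.001133 W
  P_R7 = (3.542 - 3.31)²/110 = 0.0004906 W
  P_R8 = (3.31 - 0.2739)²/820 = 0.01124 W
  P_R9 = (0.2739 - 0)²/24 = 0.003126 W
  P_R10 = (24 - 3.546)²/33000 = 0.01268 W
  P_R11 = (22.22 - 3.564)²/3000 = 0.1161 W
  P_R12 = (13.24 - 1.43)²/2200 = 0.06335 W
  P_R13 = (0.405 - 0.002508)²/1600 = 0.0001013 W
  P_R14 = (3.546 - 3.542)²/2 = 0.00000892 W
  P_R15 = (3.564 - 3.31)²/160 = 0.0004046 W
  P_R16 = (1.43 - 0.2739)²/150 = 0.008918 W
  P_R17 = (0.002508 - 0)²/2.4 = 0.00000262 W
P_total = P_R1 + P_R2 + P_R3 + P_R4 + P_R5 + P_R6 + P_R7 + P_R8 + P_R9 + P_R10 + P_R11 + P_R12 + P_R13 + P_R14 + P_R15 + P_R16 + P_R17 = 0.299 W

Final answer: 0.299 W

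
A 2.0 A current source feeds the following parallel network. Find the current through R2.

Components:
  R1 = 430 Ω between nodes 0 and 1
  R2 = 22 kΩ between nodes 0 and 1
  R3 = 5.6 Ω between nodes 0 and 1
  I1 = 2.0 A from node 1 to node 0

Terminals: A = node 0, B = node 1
All resistors sit directly between nodes 0 and 1, so they are in parallel and share one voltage V; the full source current 2 A splits among them.
1/R_par = 1/430 + 1/22000 + 1/5.6 = 0.1809 S  =>  R_par = 5.527 Ω
V = I × R_par = 2 × 5.527 = 11.05 V
I_R2 = V/R2 = 11.05/22000 = 0.0005024 A

Final answer: 0.0005024 A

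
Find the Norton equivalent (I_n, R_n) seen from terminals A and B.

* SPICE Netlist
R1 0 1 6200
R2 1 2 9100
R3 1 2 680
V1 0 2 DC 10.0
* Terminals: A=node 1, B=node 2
Find the Thévenin equivalent first; then I_n = V_th/R_th and R_n = R_th.
Step 1 — V_th is the open-circuit voltage V_A - V_B (nothing connected across the terminals).
Nodal analysis, taking node 2 as the 0 V reference.
Source V1 fixes V_0 = 10 V.
KCL at each unknown node (sum of currents leaving = 0; resistances in Ω):
  Node 1: (V_1 - 10)/6200 + (V_1 - 0)/9100 + (V_1 - 0)/680 = 0
Collecting terms: 0.001742 × V_1 = 0.001613  =>  V_1 = 0.926 V
V_th = V_1 - V_2 = 0.926 - 0 = 0.926 V
Step 2 — R_th: zero the source — replace V1 by a short circuit (node 2 merges into node 0) — and find the resistance seen between A (node 1) and B (node 0).
Reduce the network between node 1 (A) and node 0 (B) by series/parallel combination:
  Rp1 = R1 ‖ R2 ‖ R3 (parallel, all between nodes 0 and 1) = 1/(1/6200 + 1/9100 + 1/680) = 574.1 Ω
R_th = 574.1 Ω
I_n = V_th/R_th = 0.926/574.1 = 0.001613 A, and R_n = R_th = 574.1 Ω

Final answer: I_n = 0.001613 A, R_n = 574.1 Ω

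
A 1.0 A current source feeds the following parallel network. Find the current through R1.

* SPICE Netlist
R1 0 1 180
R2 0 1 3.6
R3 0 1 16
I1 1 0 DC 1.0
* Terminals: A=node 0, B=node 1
All resistors sit directly between nodes 0 and 1, so they are in parallel and share one voltage V; the full source current 1 A splits among them.
1/R_par = 1/180 + 1/3.6 + 1/16 = 0.3458 S  =>  R_par = 2.892 Ω
V = I × R_par = 1 × 2.892 = 2.892 V
I_R1 = V/R1 = 2.892/180 = 0.01606 A

Final answer: 0.01606 A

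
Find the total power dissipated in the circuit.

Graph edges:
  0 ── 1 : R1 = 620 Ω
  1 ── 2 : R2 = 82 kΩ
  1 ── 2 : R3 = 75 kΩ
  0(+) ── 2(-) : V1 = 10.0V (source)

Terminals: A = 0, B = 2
Nodal analysis, taking node 2 as the 0 V reference.
Source V1 fixes V_0 = 10 V.
KCL at each unknown node (sum of currents leaving = 0; resistances in Ω):
  Node 1: (V_1 - 10)/620 + (V_1 - 0)/82000 + (V_1 - 0)/75000 = 0
Collecting terms: 0.001638 × V_1 = 0.01613  =>  V_1 = 9.844 V
Power in each resistor, P = (ΔV)²/R:
  P_R1 = (10 - 9.844)²/620 = 0.00003916 W
  P_R2 = (9.844 - 0)²/82000 = 0.001182 W
  P_R3 = (9.844 - 0)²/75000 = 0.001292 W
P_total = P_R1 + P_R2 + P_R3 = 0.002513 W

Final answer: 0.002513 W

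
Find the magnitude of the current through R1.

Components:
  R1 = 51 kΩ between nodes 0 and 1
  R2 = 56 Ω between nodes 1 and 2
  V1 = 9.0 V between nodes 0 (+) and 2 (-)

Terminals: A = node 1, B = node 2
Nodal analysis, taking node 2 as the 0 V reference.
Source V1 fixes V_0 = 9 V.
KCL at each unknown node (sum of currents leaving = 0; resistances in Ω):
  Node 1: (V_1 - 9)/51000 + (V_1 - 0)/56 = 0
Collecting terms: 0.01788 × V_1 = 0.0001765  =>  V_1 = 0.009872 V
I_R1 = (V_0 - V_1)/R1 = (9 - 0.009872)/51000 = 0.0001763 A
|I_R1| = 0.0001763 A

Final answer: |I_R1| = 0.0001763 A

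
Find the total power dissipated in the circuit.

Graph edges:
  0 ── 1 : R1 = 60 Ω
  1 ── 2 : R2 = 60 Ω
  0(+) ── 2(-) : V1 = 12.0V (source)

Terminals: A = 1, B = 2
Nodal analysis, taking node 2 as the 0 V reference.
Source V1 fixes V_0 = 12 V.
KCL at each unknown node (sum of currents leaving = 0; resistances in Ω):
  Node 1: (V_1 - 12)/60 + (V_1 - 0)/60 = 0
Collecting terms: 0.03333 × V_1 = 0.2  =>  V_1 = 6 V
Power in each resistor, P = (ΔV)²/R:
  P_R1 = (12 - 6)²/60 = 0.6 W
  P_R2 = (6 - 0)²/60 = 0.6 W
P_total = P_R1 + P_R2 = 1.2 W

Final answer: 1.2 W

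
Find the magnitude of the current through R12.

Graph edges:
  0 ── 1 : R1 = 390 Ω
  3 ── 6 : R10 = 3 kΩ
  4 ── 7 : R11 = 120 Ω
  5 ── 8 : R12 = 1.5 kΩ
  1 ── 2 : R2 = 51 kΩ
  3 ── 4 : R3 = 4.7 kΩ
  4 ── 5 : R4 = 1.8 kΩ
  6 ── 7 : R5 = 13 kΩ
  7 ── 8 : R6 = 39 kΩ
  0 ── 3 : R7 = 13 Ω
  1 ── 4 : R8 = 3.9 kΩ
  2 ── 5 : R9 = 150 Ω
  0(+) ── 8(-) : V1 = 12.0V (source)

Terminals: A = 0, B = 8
Nodal analysis, taking node 8 as the 0 V reference.
Source V1 fixes V_0 = 12 V.
KCL at each unknown node (sum of currents leaving = 0; resistances in Ω):
  Node 1: (V_1 - 12)/390 + (V_1 - V_2)/51000 + (V_1 - V_4)/3900 = 0
  Node 2: (V_2 - V_1)/51000 + (V_2 - V_5)/150 = 0
  Node 3: (V_3 - V_4)/4700 + (V_3 - 12)/13 + (V_3 - V_6)/3000 = 0
  Node 4: (V_4 - V_3)/4700 + (V_4 - V_5)/1800 + (V_4 - V_1)/3900 + (V_4 - V_7)/120 = 0
  Node 5: (V_5 - V_4)/1800 + (V_5 - V_2)/150 + (V_5 - 0)/1500 = 0
  Node 6: (V_6 - V_7)/13000 + (V_6 - V_3)/3000 = 0
  Node 7: (V_7 - V_6)/13000 + (V_7 - 0)/39000 + (V_7 - V_4)/120 = 0
Collecting terms (coefficients in siemens):
  0.00284·V_1 - 0.00001961·V_2 - 0.0002564·V_4 = 0.03077
  0.006686·V_2 - 0.00001961·V_1 - 0.006667·V_5 = 0
  0.07747·V_3 - 0.0002128·V_4 - 0.0003333·V_6 = 0.9231
  0.009358·V_4 - 0.0002564·V_1 - 0.0002128·V_3 - 0.0005556·V_5 - 0.008333·V_7 = 0
  0.007889·V_5 - 0.006667·V_2 - 0.0005556·V_4 = 0
  0.0004103·V_6 - 0.0003333·V_3 - 0.00007692·V_7 = 0
  0.008436·V_7 - 0.008333·V_4 - 0.00007692·V_6 = 0
Solving these 7 simultaneous equations (Gaussian elimination) gives:
  V_1 = 11.52 V, V_2 = 3.493 V, V_3 = 11.98 V, V_4 = 7.35 V
  V_5 = 3.47 V, V_6 = 11.12 V, V_7 = 7.362 V
I_R12 = (V_5 - V_8)/R12 = (3.47 - 0)/1500 = 0.002313 A
|I_R12| = 0.002313 A

Final answer: |I_R12| = 0.002313 A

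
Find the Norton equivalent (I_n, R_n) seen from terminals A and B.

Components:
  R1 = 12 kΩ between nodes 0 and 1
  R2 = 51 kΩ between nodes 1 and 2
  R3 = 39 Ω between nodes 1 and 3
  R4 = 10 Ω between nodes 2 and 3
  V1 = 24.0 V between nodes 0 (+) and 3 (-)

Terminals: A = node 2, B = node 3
Find the Thévenin equivalent first; then I_n = V_th/R_th and R_n = R_th.
Step 1 — V_th is the open-circuit voltage V_A - V_B (nothing connected across the terminals).
Nodal analysis, taking node 3 as the 0 V reference.
Source V1 fixes V_0 = 24 V.
KCL at each unknown node (sum of currents leaving = 0; resistances in Ω):
  Node 1: (V_1 - 24)/12000 + (V_1 - V_2)/51000 + (V_1 - 0)/39 = 0
  Node 2: (V_2 - V_1)/51000 + (V_2 - 0)/10 = 0
Collecting terms (coefficients in siemens):
  0.02574·V_1 - 0.00001961·V_2 = 0.002
  0.1·V_2 - 0.00001961·V_1 = 0
Determinant D = (0.02574)(0.1) - (-0.00001961)(-0.00001961) = 0.002575
V_1 = [(0.002)(0.1) - (-0.00001961)(0)]/D = 0.07769 V
V_2 = [(0.02574)(0) - (0.002)(-0.00001961)]/D = 0.00001523 V
V_th = V_2 - V_3 = 0.00001523 - 0 = 0.00001523 V
Step 2 — R_th: zero the source — replace V1 by a short circuit (node 3 merges into node 0) — and find the resistance seen between A (node 2) and B (node 0).
Reduce the network between node 2 (A) and node 0 (B) by series/parallel combination:
  Rp1 = R1 ‖ R3 (parallel, both between nodes 0 and 1) = 1/(1/12000 + 1/39) = 38.87 Ω
  Rs1 = R2 + Rp1 (series, joined only at node 1) = 51000 + 38.87 = 51040 Ω
  Rp2 = R4 ‖ Rs1 (parallel, both between nodes 0 and 2) = 1/(1/10 + 1/51040) = 9.998 Ω
R_th = 9.998 Ω
I_n = V_th/R_th = 0.00001523/9.998 = 0.000001523 A, and R_n = R_th = 9.998 Ω

Final answer: I_n = 1.523e-06 A, R_n = 9.998 Ω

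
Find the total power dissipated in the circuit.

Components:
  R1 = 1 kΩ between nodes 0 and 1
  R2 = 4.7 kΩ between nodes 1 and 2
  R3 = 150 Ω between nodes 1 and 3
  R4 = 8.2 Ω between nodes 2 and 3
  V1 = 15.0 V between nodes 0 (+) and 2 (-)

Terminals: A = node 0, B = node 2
Nodal analysis, taking node 2 as the 0 V reference.
Source V1 fixes V_0 = 15 V.
KCL at each unknown node (sum of currents leaving = 0; resistances in Ω):
  Node 1: (V_1 - 15)/1000 + (V_1 - 0)/4700 + (V_1 - V_3)/150 = 0
  Node 3: (V_3 - V_1)/150 + (V_3 - 0)/8.2 = 0
Collecting terms (coefficients in siemens):
  0.007879·V_1 - 0.006667·V_3 = 0.015
  0.1286·V_3 - 0.006667·V_1 = 0
Determinant D = (0.007879)(0.1286) - (-0.006667)(-0.006667) = 0.000969
V_1 = [(0.015)(0.1286) - (-0.006667)(0)]/D = 1.991 V
V_3 = [(0.007879)(0) - (0.015)(-0.006667)]/D = 0.1032 V
Power in each resistor, P = (ΔV)²/R:
  P_R1 = (15 - 1.991)²/1000 = 0.1692 W
  P_R2 = (1.991 - 0)²/4700 = 0.0008434 W
  P_R3 = (1.991 - 0.1032)²/150 = 0.02376 W
  P_R4 = (0 - 0.1032)²/8.2 = 0.001299 W
P_total = P_R1 + P_R2 + P_R3 + P_R4 = 0.1951 W

Final answer: 0.1951 W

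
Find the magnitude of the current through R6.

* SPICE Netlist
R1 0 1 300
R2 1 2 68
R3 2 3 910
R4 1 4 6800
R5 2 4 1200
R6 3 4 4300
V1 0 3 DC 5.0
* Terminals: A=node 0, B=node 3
Nodal analysis, taking node 3 as the 0 V reference.
Source V1 fixes V_0 = 5 V.
KCL at each unknown node (sum of currents leaving = 0; resistances in Ω):
  Node 1: (V_1 - 5)/300 + (V_1 - V_2)/68 + (V_1 - V_4)/6800 = 0
  Node 2: (V_2 - V_1)/68 + (V_2 - 0)/910 + (V_2 - V_4)/1200 = 0
  Node 4: (V_4 - V_1)/6800 + (V_4 - V_2)/1200 + (V_4 - 0)/4300 = 0
Collecting terms (coefficients in siemens):
  0.01819·V_1 - 0.01471·V_2 - 0.0001471·V_4 = 0.01667
  0.01664·V_2 - 0.01471·V_1 - 0.0008333·V_4 = 0
  0.001213·V_4 - 0.0001471·V_1 - 0.0008333·V_2 = 0
Solving these 3 simultaneous equations (Gaussian elimination) gives:
  V_1 = 3.686 V, V_2 = 3.397 V, V_4 = 2.781 V
I_R6 = (V_3 - V_4)/R6 = (0 - 2.781)/4300 = -0.0006467 A
|I_R6| = 0.0006467 A

Final answer: |I_R6| = 0.0006467 A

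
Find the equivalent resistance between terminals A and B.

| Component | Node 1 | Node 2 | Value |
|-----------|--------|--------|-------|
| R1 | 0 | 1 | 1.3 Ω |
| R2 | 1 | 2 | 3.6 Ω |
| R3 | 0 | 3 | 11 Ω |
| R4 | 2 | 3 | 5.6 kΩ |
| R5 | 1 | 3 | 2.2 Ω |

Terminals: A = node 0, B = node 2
The network is not a plain series/parallel combination. Inject a 1 A test current into terminal A (node 0) and return it from terminal B (node 2); then R_eq = V_A / (1 A).
Nodal analysis, taking node 2 as the 0 V reference.
Current source I_test pushes 1 A into node 0 and draws it out of node 2.
KCL at each unknown node (sum of currents leaving = 0; resistances in Ω):
  Node 0: (V_0 - V_1)/1.3 + (V_0 - V_3)/11 - 1 = 0
  Node 1: (V_1 - V_0)/1.3 + (V_1 - 0)/3.6 + (V_1 - V_3)/2.2 = 0
  Node 3: (V_3 - V_0)/11 + (V_3 - V_1)/2.2 + (V_3 - 0)/5600 = 0
Collecting terms (coefficients in siemens):
  0.8601·V_0 - 0.7692·V_1 - 0.09091·V_3 = 1
  1.502·V_1 - 0.7692·V_0 - 0.4545·V_3 = 0
  0.5456·V_3 - 0.09091·V_0 - 0.4545·V_1 = 0
Solving these 3 simultaneous equations (Gaussian elimination) gives:
  V_0 = 4.781 V, V_1 = 3.598 V, V_3 = 3.794 V
R_eq = V_0 / 1 A = 4.781 Ω

Final answer: 4.781 Ω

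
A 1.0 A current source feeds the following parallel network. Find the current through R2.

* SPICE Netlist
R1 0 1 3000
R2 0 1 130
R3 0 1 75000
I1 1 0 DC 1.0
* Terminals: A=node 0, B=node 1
All resistors sit directly between nodes 0 and 1, so they are in parallel and share one voltage V; the full source current 1 A splits among them.
1/R_par = 1/3000 + 1/130 + 1/75000 = 0.008039 S  =>  R_par = 124.4 Ω
V = I × R_par = 1 × 124.4 = 124.4 V
I_R2 = V/R2 = 124.4/130 = 0.9569 A

Final answer: 0.9569 A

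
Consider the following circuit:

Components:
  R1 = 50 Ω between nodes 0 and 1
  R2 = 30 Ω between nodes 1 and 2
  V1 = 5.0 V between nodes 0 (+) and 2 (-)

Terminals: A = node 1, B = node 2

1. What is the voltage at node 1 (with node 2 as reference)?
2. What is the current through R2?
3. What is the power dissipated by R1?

Nodal analysis, taking node 2 as the 0 V reference.
Source V1 fixes V_0 = 5 V.
KCL at each unknown node (sum of currents leaving = 0; resistances in Ω):
  Node 1: (V_1 - 5)/50 + (V_1 - 0)/30 = 0
Collecting terms: 0.05333 × V_1 = 0.1  =>  V_1 = 1.875 V
Part 1:
  Read off the nodal solution: V_1 = 1.875 V
Part 2:
  I_R2 = (V_1 - V_2)/R2 = (1.875 - 0)/30 = 0.0625 A
  Magnitude: I_R2 = 0.0625 A
Part 3:
  I_R1 = (V_0 - V_1)/R1 = (5 - 1.875)/50 = 0.0625 A
  P_R1 = I_R1² × R1 = (0.0625)² × 50 = 0.1953 W

Final answers:
1. V_1 = 1.875 V
2. I_R2 = 0.0625 A
3. P_R1 = 0.1953 W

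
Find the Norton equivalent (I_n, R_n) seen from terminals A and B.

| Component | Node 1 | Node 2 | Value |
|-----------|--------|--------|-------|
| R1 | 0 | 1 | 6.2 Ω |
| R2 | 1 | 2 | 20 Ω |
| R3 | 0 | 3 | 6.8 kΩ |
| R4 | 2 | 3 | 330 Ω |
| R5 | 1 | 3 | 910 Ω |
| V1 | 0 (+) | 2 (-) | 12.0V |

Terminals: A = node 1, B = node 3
Find the Thévenin equivalent first; then I_n = V_th/R_th and R_n = R_th.
Step 1 — V_th is the open-circuit voltage V_A - V_B (nothing connected across the terminals).
Nodal analysis, taking node 2 as the 0 V reference.
Source V1 fixes V_0 = 12 V.
KCL at each unknown node (sum of currents leaving = 0; resistances in Ω):
  Node 1: (V_1 - 12)/6.2 + (V_1 - 0)/20 + (V_1 - V_3)/910 = 0
  Node 3: (V_3 - 12)/6800 + (V_3 - 0)/330 + (V_3 - V_1)/910 = 0
Collecting terms (coefficients in siemens):
  0.2124·V_1 - 0.001099·V_3 = 1.935
  0.004276·V_3 - 0.001099·V_1 = 0.001765
Determinant D = (0.2124)(0.004276) - (-0.001099)(-0.001099) = 0.000907
V_1 = [(1.935)(0.004276) - (-0.001099)(0.001765)]/D = 9.127 V
V_3 = [(0.2124)(0.001765) - (1.935)(-0.001099)]/D = 2.758 V
V_th = V_1 - V_3 = 9.127 - 2.758 = 6.369 V
Step 2 — R_th: zero the source — replace V1 by a short circuit (node 2 merges into node 0) — and find the resistance seen between A (node 1) and B (node 3).
Reduce the network between node 1 (A) and node 3 (B) by series/parallel combination:
  Rp1 = R1 ‖ R2 (parallel, both between nodes 0 and 1) = 1/(1/6.2 + 1/20) = 4.733 Ω
  Rp2 = R3 ‖ R4 (parallel, both between nodes 0 and 3) = 1/(1/6800 + 1/330) = 314.7 Ω
  Rs1 = Rp1 + Rp2 (series, joined only at node 0) = 4.733 + 314.7 = 319.5 Ω
  Rp3 = R5 ‖ Rs1 (parallel, both between nodes 1 and 3) = 1/(1/910 + 1/319.5) = 236.5 Ω
R_th = 236.5 Ω
I_n = V_th/R_th = 6.369/236.5 = 0.02694 A, and R_n = R_th = 236.5 Ω

Final answer: I_n = 0.02694 A, R_n = 236.5 Ω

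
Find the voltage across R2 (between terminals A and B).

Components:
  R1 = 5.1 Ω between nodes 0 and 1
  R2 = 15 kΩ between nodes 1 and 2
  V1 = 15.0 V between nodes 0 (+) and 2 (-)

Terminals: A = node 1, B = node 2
R1 and R2 are in series across V1 (node 0 → node 1 → node 2), and the output A–B is taken across R2, so this is a voltage divider.
Series current: I = V1/(R1 + R2) = 15/(5.1 + 15000) = 15/15010 = 0.0009997 A
V_R2 = I × R2 = V1 × R2/(R1 + R2) = 15 × 15000/15010 = 14.99 V

Final answer: 14.99 V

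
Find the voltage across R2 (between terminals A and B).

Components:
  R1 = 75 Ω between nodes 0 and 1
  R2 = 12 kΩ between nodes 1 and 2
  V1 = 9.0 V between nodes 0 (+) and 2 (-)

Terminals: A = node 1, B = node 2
R1 and R2 are in series across V1 (node 0 → node 1 → node 2), and the output A–B is taken across R2, so this is a voltage divider.
Series current: I = V1/(R1 + R2) = 9/(75 + 12000) = 9/12080 = 0.0007453 A
V_R2 = I × R2 = V1 × R2/(R1 + R2) = 9 × 12000/12080 = 8.944 V

Final answer: 8.944 V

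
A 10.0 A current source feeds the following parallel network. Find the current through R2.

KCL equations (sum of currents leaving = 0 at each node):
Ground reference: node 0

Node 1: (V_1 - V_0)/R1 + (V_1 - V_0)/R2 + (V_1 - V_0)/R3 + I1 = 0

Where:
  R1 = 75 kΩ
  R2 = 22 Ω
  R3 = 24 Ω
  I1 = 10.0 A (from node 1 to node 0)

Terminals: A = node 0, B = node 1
All resistors sit directly between nodes 0 and 1, so they are in parallel and share one voltage V; the full source current 10 A splits among them.
1/R_par = 1/75000 + 1/22 + 1/24 = 0.08713 S  =>  R_par = 11.48 Ω
V = I × R_par = 10 × 11.48 = 114.8 V
I_R2 = V/R2 = 114.8/22 = 5.217 A

Final answer: 5.217 A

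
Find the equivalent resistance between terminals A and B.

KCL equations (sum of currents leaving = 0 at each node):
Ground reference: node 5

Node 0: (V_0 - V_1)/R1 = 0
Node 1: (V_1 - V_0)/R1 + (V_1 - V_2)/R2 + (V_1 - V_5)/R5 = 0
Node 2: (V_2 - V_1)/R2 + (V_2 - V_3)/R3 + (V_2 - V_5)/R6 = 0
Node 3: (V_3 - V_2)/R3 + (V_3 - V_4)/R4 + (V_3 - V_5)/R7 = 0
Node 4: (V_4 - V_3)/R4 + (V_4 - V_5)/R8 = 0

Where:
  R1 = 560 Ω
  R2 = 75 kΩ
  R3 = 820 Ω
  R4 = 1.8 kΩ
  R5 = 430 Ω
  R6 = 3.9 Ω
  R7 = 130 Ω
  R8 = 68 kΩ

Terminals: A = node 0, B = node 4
The network is not a plain series/parallel combination. Inject a 1 A test current into terminal A (node 0) and return it from terminal B (node 4); then R_eq = V_A / (1 A).
Nodal analysis, taking node 4 as the 0 V reference.
Current source I_test pushes 1 A into node 0 and draws it out of node 4.
KCL at each unknown node (sum of currents leaving = 0; resistances in Ω):
  Node 0: (V_0 - V_1)/560 - 1 = 0
  Node 1: (V_1 - V_0)/560 + (V_1 - V_2)/75000 + (V_1 - V_5)/430 = 0
  Node 2: (V_2 - V_1)/75000 + (V_2 - V_3)/820 + (V_2 - V_5)/3.9 = 0
  Node 3: (V_3 - V_2)/820 + (V_3 - 0)/1800 + (V_3 - V_5)/130 = 0
  Node 5: (V_5 - V_1)/430 + (V_5 - V_2)/3.9 + (V_5 - V_3)/130 + (V_5 - 0)/68000 = 0
Collecting terms (coefficients in siemens):
  0.001786·V_0 - 0.001786·V_1 = 1
  0.004125·V_1 - 0.001786·V_0 - 0.00001333·V_2 - 0.002326·V_5 = 0
  0.2576·V_2 - 0.00001333·V_1 - 0.00122·V_3 - 0.2564·V_5 = 0
  0.009467·V_3 - 0.00122·V_2 - 0.007692·V_5 = 0
  0.2664·V_5 - 0.002326·V_1 - 0.2564·V_2 - 0.007692·V_3 = 0
Solving these 5 simultaneous equations (Gaussian elimination) gives:
  V_0 = 2848 V, V_1 = 2288 V, V_2 = 1859 V, V_3 = 1751 V
  V_5 = 1860 V
R_eq = V_0 / 1 A = 2848 Ω = 2.848 kΩ

Final answer: 2.848 kΩ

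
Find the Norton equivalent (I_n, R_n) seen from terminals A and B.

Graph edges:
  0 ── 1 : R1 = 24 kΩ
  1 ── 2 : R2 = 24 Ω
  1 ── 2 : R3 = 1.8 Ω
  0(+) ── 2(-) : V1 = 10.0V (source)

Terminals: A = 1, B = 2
Find the Thévenin equivalent first; then I_n = V_th/R_th and R_n = R_th.
Step 1 — V_th is the open-circuit voltage V_A - V_B (nothing connected across the terminals).
Nodal analysis, taking node 2 as the 0 V reference.
Source V1 fixes V_0 = 10 V.
KCL at each unknown node (sum of currents leaving = 0; resistances in Ω):
  Node 1: (V_1 - 10)/24000 + (V_1 - 0)/24 + (V_1 - 0)/1.8 = 0
Collecting terms: 0.5973 × V_1 = 0.0004167  =>  V_1 = 0.0006976 V
V_th = V_1 - V_2 = 0.0006976 - 0 = 0.0006976 V
Step 2 — R_th: zero the source — replace V1 by a short circuit (node 2 merges into node 0) — and find the resistance seen between A (node 1) and B (node 0).
Reduce the network between node 1 (A) and node 0 (B) by series/parallel combination:
  Rp1 = R1 ‖ R2 ‖ R3 (parallel, all between nodes 0 and 1) = 1/(1/24000 + 1/24 + 1/1.8) = 1.674 Ω
R_th = 1.674 Ω
I_n = V_th/R_th = 0.0006976/1.674 = 0.0004167 A, and R_n = R_th = 1.674 Ω

Final answer: I_n = 0.0004167 A, R_n = 1.674 Ω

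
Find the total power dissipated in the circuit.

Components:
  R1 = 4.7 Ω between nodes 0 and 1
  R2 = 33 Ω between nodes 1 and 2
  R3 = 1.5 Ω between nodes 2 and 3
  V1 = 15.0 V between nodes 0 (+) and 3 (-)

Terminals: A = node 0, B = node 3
Nodal analysis, taking node 3 as the 0 V reference.
Source V1 fixes V_0 = 15 V.
KCL at each unknown node (sum of currents leaving = 0; resistances in Ω):
  Node 1: (V_1 - 15)/4.7 + (V_1 - V_2)/33 = 0
  Node 2: (V_2 - V_1)/33 + (V_2 - 0)/1.5 = 0
Collecting terms (coefficients in siemens):
  0.2431·V_1 - 0.0303·V_2 = 3.191
  0.697·V_2 - 0.0303·V_1 = 0
Determinant D = (0.2431)(0.697) - (-0.0303)(-0.0303) = 0.1685
V_1 = [(3.191)(0.697) - (-0.0303)(0)]/D = 13.2 V
V_2 = [(0.2431)(0) - (3.191)(-0.0303)]/D = 0.574 V
Power in each resistor, P = (ΔV)²/R:
  P_R1 = (15 - 13.2)²/4.7 = 0.6882 W
  P_R2 = (13.2 - 0.574)²/33 = 4.832 W
  P_R3 = (0.574 - 0)²/1.5 = 0.2196 W
P_total = P_R1 + P_R2 + P_R3 = 5.74 W

Final answer: 5.74 W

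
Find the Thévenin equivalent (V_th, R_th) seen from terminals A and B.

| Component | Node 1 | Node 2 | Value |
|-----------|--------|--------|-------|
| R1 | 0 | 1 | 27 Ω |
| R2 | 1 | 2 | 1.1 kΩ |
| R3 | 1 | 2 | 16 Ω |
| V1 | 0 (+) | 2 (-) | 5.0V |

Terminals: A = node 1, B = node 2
Step 1 — V_th is the open-circuit voltage V_A - V_B (nothing connected across the terminals).
Nodal analysis, taking node 2 as the 0 V reference.
Source V1 fixes V_0 = 5 V.
KCL at each unknown node (sum of currents leaving = 0; resistances in Ω):
  Node 1: (V_1 - 5)/27 + (V_1 - 0)/1100 + (V_1 - 0)/16 = 0
Collecting terms: 0.1004 × V_1 = 0.1852  =>  V_1 = 1.844 V
V_th = V_1 - V_2 = 1.844 - 0 = 1.844 V
Step 2 — R_th: zero the source — replace V1 by a short circuit (node 2 merges into node 0) — and find the resistance seen between A (node 1) and B (node 0).
Reduce the network between node 1 (A) and node 0 (B) by series/parallel combination:
  Rp1 = R1 ‖ R2 ‖ R3 (parallel, all between nodes 0 and 1) = 1/(1/27 + 1/1100 + 1/16) = 9.956 Ω
R_th = 9.956 Ω

Final answer: V_th = 1.844 V, R_th = 9.956 Ω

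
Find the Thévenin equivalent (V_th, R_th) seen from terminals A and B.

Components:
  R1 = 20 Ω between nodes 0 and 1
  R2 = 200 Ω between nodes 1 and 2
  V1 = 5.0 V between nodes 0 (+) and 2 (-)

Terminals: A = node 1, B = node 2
Step 1 — V_th is the open-circuit voltage V_A - V_B (nothing connected across the terminals).
Nodal analysis, taking node 2 as the 0 V reference.
Source V1 fixes V_0 = 5 V.
KCL at each unknown node (sum of currents leaving = 0; resistances in Ω):
  Node 1: (V_1 - 5)/20 + (V_1 - 0)/200 = 0
Collecting terms: 0.055 × V_1 = 0.25  =>  V_1 = 4.545 V
V_th = V_1 - V_2 = 4.545 - 0 = 4.545 V
Step 2 — R_th: zero the source — replace V1 by a short circuit (node 2 merges into node 0) — and find the resistance seen between A (node 1) and B (node 0).
Reduce the network between node 1 (A) and node 0 (B) by series/parallel combination:
  Rp1 = R1 ‖ R2 (parallel, both between nodes 0 and 1) = 1/(1/20 + 1/200) = 18.18 Ω
R_th = 18.18 Ω

Final answer: V_th = 4.545 V, R_th = 18.18 Ω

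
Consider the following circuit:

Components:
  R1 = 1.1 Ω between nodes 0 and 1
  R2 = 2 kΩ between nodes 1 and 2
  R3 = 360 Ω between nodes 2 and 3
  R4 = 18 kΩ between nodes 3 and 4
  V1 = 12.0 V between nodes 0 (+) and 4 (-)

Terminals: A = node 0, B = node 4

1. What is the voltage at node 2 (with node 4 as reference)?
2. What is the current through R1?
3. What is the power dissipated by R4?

Nodal analysis, taking node 4 as the 0 V reference.
Source V1 fixes V_0 = 12 V.
KCL at each unknown node (sum of currents leaving = 0; resistances in Ω):
  Node 1: (V_1 - 12)/1.1 + (V_1 - V_2)/2000 = 0
  Node 2: (V_2 - V_1)/2000 + (V_2 - V_3)/360 = 0
  Node 3: (V_3 - V_2)/360 + (V_3 - 0)/18000 = 0
Collecting terms (coefficients in siemens):
  0.9096·V_1 - 0.0005·V_2 = 10.91
  0.003278·V_2 - 0.0005·V_1 - 0.002778·V_3 = 0
  0.002833·V_3 - 0.002778·V_2 = 0
Solving these 3 simultaneous equations (Gaussian elimination) gives:
  V_1 = 12 V, V_2 = 10.82 V, V_3 = 10.61 V
Part 1:
  Read off the nodal solution: V_2 = 10.82 V
Part 2:
  I_R1 = (V_0 - V_1)/R1 = (12 - 12)/1.1 = 0.0005894 A
  Magnitude: I_R1 = 0.0005894 A
Part 3:
  I_R4 = (V_3 - V_4)/R4 = (10.61 - 0)/18000 = 0.0005894 A
  P_R4 = I_R4² × R4 = (0.0005894)² × 18000 = 0.006252 W

Final answers:
1. V_2 = 10.82 V
2. I_R1 = 0.0005894 A
3. P_R4 = 0.006252 W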